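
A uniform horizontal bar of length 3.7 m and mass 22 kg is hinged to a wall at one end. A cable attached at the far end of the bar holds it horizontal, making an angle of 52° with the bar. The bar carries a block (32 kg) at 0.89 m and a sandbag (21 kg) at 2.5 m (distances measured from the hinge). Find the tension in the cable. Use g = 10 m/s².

T ≈ 417 N

Take moments about the hinge.
Beam weight: 22 × 10 = 220 N down at 1.85 m → arm 1.85 m, τ = 220 × 1.85 = 407 N·m clockwise.
Block: 32 × 10 = 320 N down at 0.89 m → arm 0.89 m, τ = 320 × 0.89 = 284.8 N·m clockwise.
Sandbag: 21 × 10 = 210 N down at 2.5 m → arm 2.5 m, τ = 210 × 2.5 = 525 N·m clockwise.
Total clockwise load moment = 1217 N·m.
The cable tension T acts at 3.7 m; only its component perpendicular to the bar, T sinθ, produces torque. sin 52° = 0.788.
Στ = 0 ⇒ T × 3.7 × 0.788 = 1217 ⇒ T = 1217 / 2.916 = 417 N.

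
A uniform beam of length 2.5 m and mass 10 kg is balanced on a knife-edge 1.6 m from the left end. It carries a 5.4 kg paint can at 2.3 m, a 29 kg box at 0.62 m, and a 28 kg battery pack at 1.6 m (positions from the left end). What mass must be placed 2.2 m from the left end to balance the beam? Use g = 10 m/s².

Take moments about the knife-edge (at 1.6 m from the left end).
Beam weight: 10 × 10 = 100 N down at 1.25 m → arm 0.35 m, τ = 100 × 0.35 = 35 N·m counterclockwise.
Paint can: 5.4 × 10 = 54 N down at 2.3 m → arm 0.7 m, τ = 54 × 0.7 = 37.8 N·m clockwise.
Box: 29 × 10 = 290 N down at 0.62 m → arm 0.98 m, τ = 290 × 0.98 = 284.2 N·m counterclockwise.
Battery pack: acts at the knife-edge, moment arm 0 → no torque.
Net moment of known loads = 281.4 N·m counterclockwise.
An unknown mass m at 2.2 m has arm 0.6 m; its moment is m·g·0.6 clockwise.
Balancing moments: m × 10 × 0.6 = 281.4, giving m = 281.4 / (10 × 0.6) = 46.9 kg.

m ≈ 46.9 kg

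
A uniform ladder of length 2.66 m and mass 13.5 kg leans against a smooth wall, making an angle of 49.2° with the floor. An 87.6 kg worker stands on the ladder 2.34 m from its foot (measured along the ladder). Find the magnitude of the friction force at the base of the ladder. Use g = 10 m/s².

f ≈ 723 N

Sum moments about the foot of the ladder (the floor normal and friction both act there and drop out).
Ladder weight 13.5×10 = 135 N acts at 1.33 m along the ladder; its horizontal arm is 1.33·cos49.2° = 0.869 m → τ = 117.3 N·m clockwise.
Worker: 87.6×10 = 876 N at 2.34 m → arm 1.529 m → τ = 1339 N·m clockwise.
Wall normal N acts horizontally at the top; its moment arm is the height L sinθ = 2.66·sin49.2° = 2.014 m, counterclockwise.
Setting net torque to zero: N × 2.014 = 1456 → N = 723 N.
ΣFx = 0: friction at the foot balances the wall's push, so f = N_wall = 723 N.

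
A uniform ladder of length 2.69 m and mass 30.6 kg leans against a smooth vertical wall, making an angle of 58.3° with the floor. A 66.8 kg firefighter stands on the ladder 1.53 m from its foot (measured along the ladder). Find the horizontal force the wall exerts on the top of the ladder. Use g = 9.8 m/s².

N_wall ≈ 323 N

Taking torques about the foot of the ladder:
Ladder weight 30.6×9.8 = 299.9 N acts at 1.345 m along the ladder; its horizontal arm is 1.345·cos58.3° = 0.7068 m → τ = 212 N·m clockwise.
Firefighter: 66.8×9.8 = 654.6 N at 1.53 m → arm 0.804 m → τ = 526.3 N·m clockwise.
Wall normal N acts horizontally at the top; its moment arm is the height L sinθ = 2.69·sin58.3° = 2.289 m, counterclockwise.
Setting net torque to zero: N × 2.289 = 738.3 → N = 323 N.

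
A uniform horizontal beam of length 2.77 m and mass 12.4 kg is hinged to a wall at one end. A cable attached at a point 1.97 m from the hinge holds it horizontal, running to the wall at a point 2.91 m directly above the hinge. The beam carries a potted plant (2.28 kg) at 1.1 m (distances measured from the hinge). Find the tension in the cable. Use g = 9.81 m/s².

Sum moments about the hinge (the unknown hinge reaction has zero arm there).
Beam weight: 12.4 × 9.81 = 121.6 N down at 1.385 m → arm 1.385 m, τ = 121.6 × 1.385 = 168.4 N·m clockwise.
Potted plant: 2.28 × 9.81 = 22.37 N down at 1.1 m → arm 1.1 m, τ = 22.37 × 1.1 = 24.61 N·m clockwise.
Total clockwise load moment = 193 N·m.
The cable tension T acts at 1.97 m; only its component perpendicular to the beam, T sinθ, produces torque. sinθ = h/√(h²+d²) = 2.91/√(2.91²+1.97²) = 0.8281.
Balancing moments: T × 1.97 × 0.8281 = 193, giving T = 193 / 1.631 = 118 N.

T ≈ 118 N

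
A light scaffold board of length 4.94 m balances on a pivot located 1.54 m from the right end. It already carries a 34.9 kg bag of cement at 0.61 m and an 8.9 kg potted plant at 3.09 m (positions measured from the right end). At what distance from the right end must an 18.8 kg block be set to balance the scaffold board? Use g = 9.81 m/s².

x ≈ 2.53 m from the right end

Sum moments about the pivot (at 1.54 m from the right end) (the support reaction has zero arm there).
Bag of cement: 34.9 × 9.81 = 342.4 N down at 0.61 m → arm 0.93 m, τ = 342.4 × 0.93 = 318.4 N·m clockwise.
Potted plant: 8.9 × 9.81 = 87.31 N down at 3.09 m → arm 1.55 m, τ = 87.31 × 1.55 = 135.3 N·m counterclockwise.
Net moment of existing loads = 183.1 N·m clockwise.
The block weighs 18.8 × 9.81 = 184.4 N and must supply an equal counterclockwise moment, so its lever arm about the pivot is 183.1 / 184.4 = 0.993 m.
That puts it at 1.54 + 0.993 = 2.53 m from the right end.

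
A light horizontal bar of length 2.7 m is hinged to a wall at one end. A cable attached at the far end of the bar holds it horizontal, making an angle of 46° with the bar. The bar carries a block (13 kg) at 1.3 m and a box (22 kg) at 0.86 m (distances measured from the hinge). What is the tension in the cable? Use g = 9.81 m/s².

About the hinge:
Block: 13 × 9.81 = 127.5 N down at 1.3 m → arm 1.3 m, τ = 127.5 × 1.3 = 165.8 N·m clockwise.
Box: 22 × 9.81 = 215.8 N down at 0.86 m → arm 0.86 m, τ = 215.8 × 0.86 = 185.6 N·m clockwise.
Total clockwise load moment = 351.4 N·m.
The cable tension T acts at 2.7 m; only its component perpendicular to the bar, T sinθ, produces torque. sin 46° = 0.7193.
For rotational equilibrium, T × 2.7 × 0.7193 = 351.4, so T = 351.4 / 1.942 = 181 N.

T ≈ 181 N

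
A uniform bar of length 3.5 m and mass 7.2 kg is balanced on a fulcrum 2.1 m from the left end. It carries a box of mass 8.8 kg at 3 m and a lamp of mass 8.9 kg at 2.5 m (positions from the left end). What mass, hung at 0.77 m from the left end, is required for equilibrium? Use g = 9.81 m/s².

About the fulcrum (at 2.1 m from the left end):
Beam weight: 7.2 × 9.81 = 70.63 N down at 1.75 m → arm 0.35 m, τ = 70.63 × 0.35 = 24.72 N·m counterclockwise.
Box: 8.8 × 9.81 = 86.33 N down at 3 m → arm 0.9 m, τ = 86.33 × 0.9 = 77.7 N·m clockwise.
Lamp: 8.9 × 9.81 = 87.31 N down at 2.5 m → arm 0.4 m, τ = 87.31 × 0.4 = 34.92 N·m clockwise.
Net moment of known loads = 87.9 N·m clockwise.
An unknown mass m at 0.77 m has arm 1.33 m; its moment is m·g·1.33 counterclockwise.
Balancing moments: m × 9.81 × 1.33 = 87.9, giving m = 87.9 / (9.81 × 1.33) = 6.74 kg.

m ≈ 6.74 kg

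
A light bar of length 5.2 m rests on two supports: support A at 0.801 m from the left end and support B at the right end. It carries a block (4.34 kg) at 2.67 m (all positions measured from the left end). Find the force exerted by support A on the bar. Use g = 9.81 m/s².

R_A ≈ 24.5 N

Sum moments about support B (its reaction then has zero moment arm).
Block: 4.34 × 9.81 = 42.58 N down at 2.67 m → arm 2.53 m, τ = 42.58 × 2.53 = 107.7 N·m counterclockwise.
Net load moment about support B = 107.7 N·m counterclockwise.
Reaction R at support A is upward at 0.801 m, arm 4.399 m → moment R × 4.399 clockwise.
Setting net torque to zero: R × 4.399 = 107.7 → R = 24.5 N.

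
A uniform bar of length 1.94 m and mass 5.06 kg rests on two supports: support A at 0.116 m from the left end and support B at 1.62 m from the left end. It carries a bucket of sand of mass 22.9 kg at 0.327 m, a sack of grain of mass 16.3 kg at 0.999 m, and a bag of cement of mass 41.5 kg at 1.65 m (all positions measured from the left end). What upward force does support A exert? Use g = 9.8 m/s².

Taking torques about support B:
Beam weight: 5.06 × 9.8 = 49.59 N down at 0.97 m → arm 0.65 m, τ = 49.59 × 0.65 = 32.23 N·m counterclockwise.
Bucket of sand: 22.9 × 9.8 = 224.4 N down at 0.327 m → arm 1.293 m, τ = 224.4 × 1.293 = 290.1 N·m counterclockwise.
Sack of grain: 16.3 × 9.8 = 159.7 N down at 0.999 m → arm 0.621 m, τ = 159.7 × 0.621 = 99.17 N·m counterclockwise.
Bag of cement: 41.5 × 9.8 = 406.7 N down at 1.65 m → arm 0.03 m, τ = 406.7 × 0.03 = 12.2 N·m clockwise.
Net load moment about support B = 409.3 N·m counterclockwise.
Reaction R at support A is upward at 0.116 m, arm 1.504 m → moment R × 1.504 clockwise.
Setting net torque to zero: R × 1.504 = 409.3 → R = 272 N.

R_A ≈ 272 N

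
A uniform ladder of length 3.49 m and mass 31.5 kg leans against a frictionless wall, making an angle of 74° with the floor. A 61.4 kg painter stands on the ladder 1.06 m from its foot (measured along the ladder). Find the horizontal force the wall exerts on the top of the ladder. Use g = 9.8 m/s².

Take moments about the foot of the ladder.
Ladder weight 31.5×9.8 = 308.7 N acts at 1.745 m along the ladder; its horizontal arm is 1.745·cos74° = 0.481 m → τ = 148.5 N·m clockwise.
Painter: 61.4×9.8 = 601.7 N at 1.06 m → arm 0.2922 m → τ = 175.8 N·m clockwise.
Wall normal N acts horizontally at the top; its moment arm is the height L sinθ = 3.49·sin74° = 3.355 m, counterclockwise.
Balancing moments: N × 3.355 = 324.3, giving N = 96.7 N.

N_wall ≈ 96.7 N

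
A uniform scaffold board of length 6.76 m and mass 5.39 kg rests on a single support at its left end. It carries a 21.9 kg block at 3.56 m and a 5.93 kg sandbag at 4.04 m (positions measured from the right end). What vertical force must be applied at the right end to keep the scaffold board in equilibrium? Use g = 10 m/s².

F ≈ 154 N

Take moments about the left end.
Beam weight: 5.39 × 10 = 53.9 N down at 3.38 m → arm 3.38 m, τ = 53.9 × 3.38 = 182.2 N·m clockwise.
Block: 21.9 × 10 = 219 N down at 3.56 m → arm 3.2 m, τ = 219 × 3.2 = 700.8 N·m clockwise.
Sandbag: 5.93 × 10 = 59.3 N down at 4.04 m → arm 2.72 m, τ = 59.3 × 2.72 = 161.3 N·m clockwise.
Net moment of the loads = 1044 N·m clockwise.
The upward force F acts at the right end, arm 6.76 m, giving F × 6.76 counterclockwise.
For rotational equilibrium, F × 6.76 = 1044, so F = 1044 / 6.76 = 154 N.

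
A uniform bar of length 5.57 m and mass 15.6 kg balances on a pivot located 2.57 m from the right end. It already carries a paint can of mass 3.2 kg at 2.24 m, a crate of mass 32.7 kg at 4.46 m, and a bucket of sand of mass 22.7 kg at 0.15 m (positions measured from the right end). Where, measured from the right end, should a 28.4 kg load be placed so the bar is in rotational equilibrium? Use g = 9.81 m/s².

Choose the pivot (at 2.57 m from the right end) as the axis so the support reaction has zero arm there.
Beam weight: 15.6 × 9.81 = 153 N down at 2.785 m → arm 0.215 m, τ = 153 × 0.215 = 32.89 N·m counterclockwise.
Paint can: 3.2 × 9.81 = 31.39 N down at 2.24 m → arm 0.33 m, τ = 31.39 × 0.33 = 10.36 N·m clockwise.
Crate: 32.7 × 9.81 = 320.8 N down at 4.46 m → arm 1.89 m, τ = 320.8 × 1.89 = 606.3 N·m counterclockwise.
Bucket of sand: 22.7 × 9.81 = 222.7 N down at 0.15 m → arm 2.42 m, τ = 222.7 × 2.42 = 538.9 N·m clockwise.
Net moment of existing loads = 89.93 N·m counterclockwise.
The load weighs 28.4 × 9.81 = 278.6 N and must supply an equal clockwise moment, so its lever arm about the pivot is 89.93 / 278.6 = 0.323 m.
That puts it at 2.57 − 0.323 = 2.25 m from the right end.

x ≈ 2.25 m from the right end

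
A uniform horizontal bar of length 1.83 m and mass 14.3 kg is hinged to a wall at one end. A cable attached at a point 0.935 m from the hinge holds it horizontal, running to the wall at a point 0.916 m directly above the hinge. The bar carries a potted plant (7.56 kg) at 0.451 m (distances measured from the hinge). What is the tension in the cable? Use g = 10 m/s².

T ≈ 252 N

About the hinge:
Beam weight: 14.3 × 10 = 143 N down at 0.915 m → arm 0.915 m, τ = 143 × 0.915 = 130.8 N·m clockwise.
Potted plant: 7.56 × 10 = 75.6 N down at 0.451 m → arm 0.451 m, τ = 75.6 × 0.451 = 34.1 N·m clockwise.
Total clockwise load moment = 164.9 N·m.
The cable tension T acts at 0.935 m; only its component perpendicular to the bar, T sinθ, produces torque. sinθ = h/√(h²+d²) = 0.916/√(0.916²+0.935²) = 0.6998.
Setting net torque to zero: T × 0.935 × 0.6998 = 164.9 → T = 164.9 / 0.6543 = 252 N.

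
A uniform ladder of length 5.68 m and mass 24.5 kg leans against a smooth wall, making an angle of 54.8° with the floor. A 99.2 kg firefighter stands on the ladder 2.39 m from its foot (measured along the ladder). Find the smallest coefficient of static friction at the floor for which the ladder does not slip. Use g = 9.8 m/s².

About the foot of the ladder:
Ladder weight 24.5×9.8 = 240.1 N acts at 2.84 m along the ladder; its horizontal arm is 2.84·cos54.8° = 1.637 m → τ = 393 N·m clockwise.
Firefighter: 99.2×9.8 = 972.2 N at 2.39 m → arm 1.378 m → τ = 1340 N·m clockwise.
Wall normal N acts horizontally at the top; its moment arm is the height L sinθ = 5.68·sin54.8° = 4.641 m, counterclockwise.
Στ = 0 ⇒ N × 4.641 = 1733 ⇒ N = 373.4 N.
ΣFx = 0 ⇒ f = N_wall = 373.4 N. ΣFy = 0 ⇒ N_floor = 1212 N.
μ_min = f / N_floor = 373.4 / 1212 = 0.308.

μ_min ≈ 0.308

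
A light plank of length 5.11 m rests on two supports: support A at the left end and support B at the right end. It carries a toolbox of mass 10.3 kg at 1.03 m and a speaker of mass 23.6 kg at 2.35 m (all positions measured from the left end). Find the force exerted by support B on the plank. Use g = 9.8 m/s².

About support A:
Toolbox: 10.3 × 9.8 = 100.9 N down at 1.03 m → arm 1.03 m, τ = 100.9 × 1.03 = 103.9 N·m clockwise.
Speaker: 23.6 × 9.8 = 231.3 N down at 2.35 m → arm 2.35 m, τ = 231.3 × 2.35 = 543.6 N·m clockwise.
Net load moment about support A = 647.5 N·m clockwise.
Reaction R at support B is upward at 5.11 m, arm 5.11 m → moment R × 5.11 counterclockwise.
Στ = 0 ⇒ R × 5.11 = 647.5 ⇒ R = 127 N.

R_B ≈ 127 N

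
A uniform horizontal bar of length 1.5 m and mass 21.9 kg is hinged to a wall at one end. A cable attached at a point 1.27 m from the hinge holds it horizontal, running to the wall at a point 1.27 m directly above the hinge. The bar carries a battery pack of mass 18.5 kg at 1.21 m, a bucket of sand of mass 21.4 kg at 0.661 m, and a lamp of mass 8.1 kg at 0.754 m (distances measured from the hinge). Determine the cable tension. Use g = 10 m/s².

Sum moments about the hinge (the unknown hinge reaction has zero arm there).
Beam weight: 21.9 × 10 = 219 N down at 0.75 m → arm 0.75 m, τ = 219 × 0.75 = 164.2 N·m clockwise.
Battery pack: 18.5 × 10 = 185 N down at 1.21 m → arm 1.21 m, τ = 185 × 1.21 = 223.8 N·m clockwise.
Bucket of sand: 21.4 × 10 = 214 N down at 0.661 m → arm 0.661 m, τ = 214 × 0.661 = 141.5 N·m clockwise.
Lamp: 8.1 × 10 = 81 N down at 0.754 m → arm 0.754 m, τ = 81 × 0.754 = 61.07 N·m clockwise.
Total clockwise load moment = 590.6 N·m.
The cable tension T acts at 1.27 m; only its component perpendicular to the bar, T sinθ, produces torque. sinθ = h/√(h²+d²) = 1.27/√(1.27²+1.27²) = 0.7071.
Στ = 0 ⇒ T × 1.27 × 0.7071 = 590.6 ⇒ T = 590.6 / 0.898 = 658 N.

T ≈ 658 N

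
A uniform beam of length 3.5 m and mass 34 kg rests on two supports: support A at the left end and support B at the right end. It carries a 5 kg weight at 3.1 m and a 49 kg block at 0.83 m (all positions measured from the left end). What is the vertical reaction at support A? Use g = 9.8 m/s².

R_A ≈ 539 N

Choose support B as the axis so its reaction then has zero moment arm.
Beam weight: 34 × 9.8 = 333.2 N down at 1.75 m → arm 1.75 m, τ = 333.2 × 1.75 = 583.1 N·m counterclockwise.
Weight: 5 × 9.8 = 49 N down at 3.1 m → arm 0.4 m, τ = 49 × 0.4 = 19.6 N·m counterclockwise.
Block: 49 × 9.8 = 480.2 N down at 0.83 m → arm 2.67 m, τ = 480.2 × 2.67 = 1282 N·m counterclockwise.
Net load moment about support B = 1885 N·m counterclockwise.
Reaction R at support A is upward at 0 m, arm 3.5 m → moment R × 3.5 clockwise.
Στ = 0 ⇒ R × 3.5 = 1885 ⇒ R = 539 N.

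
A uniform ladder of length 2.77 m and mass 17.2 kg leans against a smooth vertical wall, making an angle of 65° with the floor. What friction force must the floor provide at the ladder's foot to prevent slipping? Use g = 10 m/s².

f ≈ 40.1 N

Taking torques about the foot of the ladder:
Ladder weight 17.2×10 = 172 N acts at 1.385 m along the ladder; its horizontal arm is 1.385·cos65° = 0.5853 m → τ = 100.7 N·m clockwise.
Wall normal N acts horizontally at the top; its moment arm is the height L sinθ = 2.77·sin65° = 2.51 m, counterclockwise.
Στ = 0 ⇒ N × 2.51 = 100.7 ⇒ N = 40.1 N.
ΣFx = 0: friction at the foot balances the wall's push, so f = N_wall = 40.1 N.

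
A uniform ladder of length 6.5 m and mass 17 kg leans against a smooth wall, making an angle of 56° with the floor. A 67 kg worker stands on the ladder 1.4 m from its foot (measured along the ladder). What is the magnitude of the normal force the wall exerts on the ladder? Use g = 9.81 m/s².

Take moments about the foot of the ladder.
Ladder weight 17×9.81 = 166.8 N acts at 3.25 m along the ladder; its horizontal arm is 3.25·cos56° = 1.817 m → τ = 303.1 N·m clockwise.
Worker: 67×9.81 = 657.3 N at 1.4 m → arm 0.7829 m → τ = 514.6 N·m clockwise.
Wall normal N acts horizontally at the top; its moment arm is the height L sinθ = 6.5·sin56° = 5.389 m, counterclockwise.
Balancing moments: N × 5.389 = 817.7, giving N = 152 N.

N_wall ≈ 152 N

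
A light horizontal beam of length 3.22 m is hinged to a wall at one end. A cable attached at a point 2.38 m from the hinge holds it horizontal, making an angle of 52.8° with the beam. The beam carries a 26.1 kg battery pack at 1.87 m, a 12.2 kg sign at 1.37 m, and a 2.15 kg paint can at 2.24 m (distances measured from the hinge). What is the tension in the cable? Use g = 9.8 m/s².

T ≈ 364 N

Sum moments about the hinge (the unknown hinge reaction has zero arm there).
Battery pack: 26.1 × 9.8 = 255.8 N down at 1.87 m → arm 1.87 m, τ = 255.8 × 1.87 = 478.3 N·m clockwise.
Sign: 12.2 × 9.8 = 119.6 N down at 1.37 m → arm 1.37 m, τ = 119.6 × 1.37 = 163.9 N·m clockwise.
Paint can: 2.15 × 9.8 = 21.07 N down at 2.24 m → arm 2.24 m, τ = 21.07 × 2.24 = 47.2 N·m clockwise.
Total clockwise load moment = 689.4 N·m.
The cable tension T acts at 2.38 m; only its component perpendicular to the beam, T sinθ, produces torque. sin 52.8° = 0.7965.
Setting net torque to zero: T × 2.38 × 0.7965 = 689.4 → T = 689.4 / 1.896 = 364 N.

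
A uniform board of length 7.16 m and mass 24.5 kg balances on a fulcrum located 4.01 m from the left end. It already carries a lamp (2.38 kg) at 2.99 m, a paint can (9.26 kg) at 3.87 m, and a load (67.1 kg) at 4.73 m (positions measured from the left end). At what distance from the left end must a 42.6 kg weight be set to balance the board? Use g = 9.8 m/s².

x ≈ 3.21 m from the left end

About the fulcrum (at 4.01 m from the left end):
Beam weight: 24.5 × 9.8 = 240.1 N down at 3.58 m → arm 0.43 m, τ = 240.1 × 0.43 = 103.2 N·m counterclockwise.
Lamp: 2.38 × 9.8 = 23.32 N down at 2.99 m → arm 1.02 m, τ = 23.32 × 1.02 = 23.79 N·m counterclockwise.
Paint can: 9.26 × 9.8 = 90.75 N down at 3.87 m → arm 0.14 m, τ = 90.75 × 0.14 = 12.71 N·m counterclockwise.
Load: 67.1 × 9.8 = 657.6 N down at 4.73 m → arm 0.72 m, τ = 657.6 × 0.72 = 473.5 N·m clockwise.
Net moment of existing loads = 333.8 N·m clockwise.
The weight weighs 42.6 × 9.8 = 417.5 N and must supply an equal counterclockwise moment, so its lever arm about the fulcrum is 333.8 / 417.5 = 0.8 m.
That puts it at 4.01 − 0.8 = 3.21 m from the left end.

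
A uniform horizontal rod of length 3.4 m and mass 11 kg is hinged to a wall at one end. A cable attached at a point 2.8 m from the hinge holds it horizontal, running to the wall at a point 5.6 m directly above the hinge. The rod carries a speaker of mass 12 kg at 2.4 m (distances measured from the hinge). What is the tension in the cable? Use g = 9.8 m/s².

Take moments about the hinge.
Beam weight: 11 × 9.8 = 107.8 N down at 1.7 m → arm 1.7 m, τ = 107.8 × 1.7 = 183.3 N·m clockwise.
Speaker: 12 × 9.8 = 117.6 N down at 2.4 m → arm 2.4 m, τ = 117.6 × 2.4 = 282.2 N·m clockwise.
Total clockwise load moment = 465.5 N·m.
The cable tension T acts at 2.8 m; only its component perpendicular to the rod, T sinθ, produces torque. sinθ = h/√(h²+d²) = 5.6/√(5.6²+2.8²) = 0.8944.
Setting net torque to zero: T × 2.8 × 0.8944 = 465.5 → T = 465.5 / 2.504 = 186 N.

T ≈ 186 N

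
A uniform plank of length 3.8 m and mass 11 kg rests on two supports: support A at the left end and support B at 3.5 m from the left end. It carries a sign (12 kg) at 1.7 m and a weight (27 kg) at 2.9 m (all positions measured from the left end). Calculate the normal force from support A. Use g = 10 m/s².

About support B:
Beam weight: 11 × 10 = 110 N down at 1.9 m → arm 1.6 m, τ = 110 × 1.6 = 176 N·m counterclockwise.
Sign: 12 × 10 = 120 N down at 1.7 m → arm 1.8 m, τ = 120 × 1.8 = 216 N·m counterclockwise.
Weight: 27 × 10 = 270 N down at 2.9 m → arm 0.6 m, τ = 270 × 0.6 = 162 N·m counterclockwise.
Net load moment about support B = 554 N·m counterclockwise.
Reaction R at support A is upward at 0 m, arm 3.5 m → moment R × 3.5 clockwise.
Balancing moments: R × 3.5 = 554, giving R = 158 N.

R_A ≈ 158 N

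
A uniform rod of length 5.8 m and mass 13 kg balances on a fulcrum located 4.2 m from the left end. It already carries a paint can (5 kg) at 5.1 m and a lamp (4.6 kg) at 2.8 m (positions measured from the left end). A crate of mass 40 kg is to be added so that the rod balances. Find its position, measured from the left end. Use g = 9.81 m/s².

Choose the fulcrum (at 4.2 m from the left end) as the axis so the support reaction has zero arm there.
Beam weight: 13 × 9.81 = 127.5 N down at 2.9 m → arm 1.3 m, τ = 127.5 × 1.3 = 165.8 N·m counterclockwise.
Paint can: 5 × 9.81 = 49.05 N down at 5.1 m → arm 0.9 m, τ = 49.05 × 0.9 = 44.14 N·m clockwise.
Lamp: 4.6 × 9.81 = 45.13 N down at 2.8 m → arm 1.4 m, τ = 45.13 × 1.4 = 63.18 N·m counterclockwise.
Net moment of existing loads = 184.8 N·m counterclockwise.
The crate weighs 40 × 9.81 = 392.4 N and must supply an equal clockwise moment, so its lever arm about the fulcrum is 184.8 / 392.4 = 0.471 m.
That puts it at 4.2 + 0.471 = 4.67 m from the left end.

x ≈ 4.67 m from the left end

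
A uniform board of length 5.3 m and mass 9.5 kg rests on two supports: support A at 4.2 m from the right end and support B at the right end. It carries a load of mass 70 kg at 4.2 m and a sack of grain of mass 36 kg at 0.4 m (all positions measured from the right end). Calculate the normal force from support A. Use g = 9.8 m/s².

R_A ≈ 778 N

Take moments about support B.
Beam weight: 9.5 × 9.8 = 93.1 N down at 2.65 m → arm 2.65 m, τ = 93.1 × 2.65 = 246.7 N·m counterclockwise.
Load: 70 × 9.8 = 686 N down at 4.2 m → arm 4.2 m, τ = 686 × 4.2 = 2881 N·m counterclockwise.
Sack of grain: 36 × 9.8 = 352.8 N down at 0.4 m → arm 0.4 m, τ = 352.8 × 0.4 = 141.1 N·m counterclockwise.
Net load moment about support B = 3269 N·m counterclockwise.
Reaction R at support A is upward at 4.2 m, arm 4.2 m → moment R × 4.2 clockwise.
Setting net torque to zero: R × 4.2 = 3269 → R = 778 N.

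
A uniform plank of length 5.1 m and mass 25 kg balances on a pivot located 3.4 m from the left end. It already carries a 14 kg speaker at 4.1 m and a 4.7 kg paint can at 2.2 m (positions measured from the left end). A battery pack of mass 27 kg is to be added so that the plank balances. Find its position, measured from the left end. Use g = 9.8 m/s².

Take moments about the pivot (at 3.4 m from the left end).
Beam weight: 25 × 9.8 = 245 N down at 2.55 m → arm 0.85 m, τ = 245 × 0.85 = 208.2 N·m counterclockwise.
Speaker: 14 × 9.8 = 137.2 N down at 4.1 m → arm 0.7 m, τ = 137.2 × 0.7 = 96.04 N·m clockwise.
Paint can: 4.7 × 9.8 = 46.06 N down at 2.2 m → arm 1.2 m, τ = 46.06 × 1.2 = 55.27 N·m counterclockwise.
Net moment of existing loads = 167.4 N·m counterclockwise.
The battery pack weighs 27 × 9.8 = 264.6 N and must supply an equal clockwise moment, so its lever arm about the pivot is 167.4 / 264.6 = 0.633 m.
That puts it at 3.4 + 0.633 = 4.03 m from the left end.

x ≈ 4.03 m from the left end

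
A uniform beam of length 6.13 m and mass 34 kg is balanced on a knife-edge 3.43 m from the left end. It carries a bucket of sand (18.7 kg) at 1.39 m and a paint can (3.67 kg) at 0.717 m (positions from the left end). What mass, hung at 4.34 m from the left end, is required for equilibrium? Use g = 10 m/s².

About the knife-edge (at 3.43 m from the left end):
Beam weight: 34 × 10 = 340 N down at 3.065 m → arm 0.365 m, τ = 340 × 0.365 = 124.1 N·m counterclockwise.
Bucket of sand: 18.7 × 10 = 187 N down at 1.39 m → arm 2.04 m, τ = 187 × 2.04 = 381.5 N·m counterclockwise.
Paint can: 3.67 × 10 = 36.7 N down at 0.717 m → arm 2.713 m, τ = 36.7 × 2.713 = 99.57 N·m counterclockwise.
Net moment of known loads = 605.2 N·m counterclockwise.
An unknown mass m at 4.34 m has arm 0.91 m; its moment is m·g·0.91 clockwise.
Setting net torque to zero: m × 10 × 0.91 = 605.2 → m = 605.2 / (10 × 0.91) = 66.5 kg.

m ≈ 66.5 kg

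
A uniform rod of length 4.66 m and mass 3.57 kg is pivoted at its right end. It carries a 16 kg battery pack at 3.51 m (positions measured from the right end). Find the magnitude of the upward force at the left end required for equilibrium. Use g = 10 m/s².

F ≈ 138 N

Sum moments about the right end (the unknown pivot reaction has zero arm there).
Beam weight: 3.57 × 10 = 35.7 N down at 2.33 m → arm 2.33 m, τ = 35.7 × 2.33 = 83.18 N·m counterclockwise.
Battery pack: 16 × 10 = 160 N down at 3.51 m → arm 3.51 m, τ = 160 × 3.51 = 561.6 N·m counterclockwise.
Net moment of the loads = 644.8 N·m counterclockwise.
The upward force F acts at the left end, arm 4.66 m, giving F × 4.66 clockwise.
Balancing moments: F × 4.66 = 644.8, giving F = 644.8 / 4.66 = 138 N.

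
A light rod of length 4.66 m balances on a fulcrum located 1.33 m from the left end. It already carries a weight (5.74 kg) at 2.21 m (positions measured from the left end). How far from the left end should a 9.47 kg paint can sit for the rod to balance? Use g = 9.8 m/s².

About the fulcrum (at 1.33 m from the left end):
Weight: 5.74 × 9.8 = 56.25 N down at 2.21 m → arm 0.88 m, τ = 56.25 × 0.88 = 49.5 N·m clockwise.
Net moment of existing loads = 49.5 N·m clockwise.
The paint can weighs 9.47 × 9.8 = 92.81 N and must supply an equal counterclockwise moment, so its lever arm about the fulcrum is 49.5 / 92.81 = 0.533 m.
That puts it at 1.33 − 0.533 = 0.797 m from the left end.

x ≈ 0.797 m from the left end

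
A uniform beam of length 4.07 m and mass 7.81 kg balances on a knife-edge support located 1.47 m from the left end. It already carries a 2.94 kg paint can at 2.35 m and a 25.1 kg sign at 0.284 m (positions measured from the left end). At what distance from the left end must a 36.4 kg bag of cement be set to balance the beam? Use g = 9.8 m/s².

x ≈ 2.1 m from the left end

Sum moments about the knife-edge support (at 1.47 m from the left end) (the support reaction has zero arm there).
Beam weight: 7.81 × 9.8 = 76.54 N down at 2.035 m → arm 0.565 m, τ = 76.54 × 0.565 = 43.25 N·m clockwise.
Paint can: 2.94 × 9.8 = 28.81 N down at 2.35 m → arm 0.88 m, τ = 28.81 × 0.88 = 25.35 N·m clockwise.
Sign: 25.1 × 9.8 = 246 N down at 0.284 m → arm 1.186 m, τ = 246 × 1.186 = 291.8 N·m counterclockwise.
Net moment of existing loads = 223.2 N·m counterclockwise.
The bag of cement weighs 36.4 × 9.8 = 356.7 N and must supply an equal clockwise moment, so its lever arm about the knife-edge support is 223.2 / 356.7 = 0.626 m.
That puts it at 1.47 + 0.626 = 2.1 m from the left end.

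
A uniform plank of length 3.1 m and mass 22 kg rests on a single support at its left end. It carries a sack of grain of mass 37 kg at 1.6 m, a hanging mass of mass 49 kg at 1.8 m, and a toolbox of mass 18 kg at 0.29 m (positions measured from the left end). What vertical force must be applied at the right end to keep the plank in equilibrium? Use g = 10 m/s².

F ≈ 602 N

Take moments about the left end.
Beam weight: 22 × 10 = 220 N down at 1.55 m → arm 1.55 m, τ = 220 × 1.55 = 341 N·m clockwise.
Sack of grain: 37 × 10 = 370 N down at 1.6 m → arm 1.6 m, τ = 370 × 1.6 = 592 N·m clockwise.
Hanging mass: 49 × 10 = 490 N down at 1.8 m → arm 1.8 m, τ = 490 × 1.8 = 882 N·m clockwise.
Toolbox: 18 × 10 = 180 N down at 0.29 m → arm 0.29 m, τ = 180 × 0.29 = 52.2 N·m clockwise.
Net moment of the loads = 1867 N·m clockwise.
The upward force F acts at the right end, arm 3.1 m, giving F × 3.1 counterclockwise.
Στ = 0 ⇒ F × 3.1 = 1867 ⇒ F = 1867 / 3.1 = 602 N.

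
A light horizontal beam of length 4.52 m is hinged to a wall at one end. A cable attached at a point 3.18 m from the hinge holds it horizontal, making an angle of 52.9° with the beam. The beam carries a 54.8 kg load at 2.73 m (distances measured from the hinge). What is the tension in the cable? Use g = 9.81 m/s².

T ≈ 579 N

Sum moments about the hinge (the unknown hinge reaction has zero arm there).
Load: 54.8 × 9.81 = 537.6 N down at 2.73 m → arm 2.73 m, τ = 537.6 × 2.73 = 1468 N·m clockwise.
Total clockwise load moment = 1468 N·m.
The cable tension T acts at 3.18 m; only its component perpendicular to the beam, T sinθ, produces torque. sin 52.9° = 0.7976.
Balancing moments: T × 3.18 × 0.7976 = 1468, giving T = 1468 / 2.536 = 579 N.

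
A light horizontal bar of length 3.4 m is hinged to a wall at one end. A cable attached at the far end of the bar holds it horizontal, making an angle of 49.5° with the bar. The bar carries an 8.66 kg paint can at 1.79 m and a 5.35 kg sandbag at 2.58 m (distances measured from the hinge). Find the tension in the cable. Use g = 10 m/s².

T ≈ 113 N

Take moments about the hinge.
Paint can: 8.66 × 10 = 86.6 N down at 1.79 m → arm 1.79 m, τ = 86.6 × 1.79 = 155 N·m clockwise.
Sandbag: 5.35 × 10 = 53.5 N down at 2.58 m → arm 2.58 m, τ = 53.5 × 2.58 = 138 N·m clockwise.
Total clockwise load moment = 293 N·m.
The cable tension T acts at 3.4 m; only its component perpendicular to the bar, T sinθ, produces torque. sin 49.5° = 0.7604.
Balancing moments: T × 3.4 × 0.7604 = 293, giving T = 293 / 2.585 = 113 N.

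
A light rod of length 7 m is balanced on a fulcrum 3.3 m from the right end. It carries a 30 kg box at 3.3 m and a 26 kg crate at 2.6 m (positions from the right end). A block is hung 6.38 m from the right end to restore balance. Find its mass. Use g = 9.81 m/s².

Taking torques about the fulcrum (at 3.3 m from the right end):
Box: acts at the fulcrum, moment arm 0 → no torque.
Crate: 26 × 9.81 = 255.1 N down at 2.6 m → arm 0.7 m, τ = 255.1 × 0.7 = 178.6 N·m clockwise.
Net moment of known loads = 178.6 N·m clockwise.
An unknown mass m at 6.38 m has arm 3.08 m; its moment is m·g·3.08 counterclockwise.
Balancing moments: m × 9.81 × 3.08 = 178.6, giving m = 178.6 / (9.81 × 3.08) = 5.91 kg.

m ≈ 5.91 kg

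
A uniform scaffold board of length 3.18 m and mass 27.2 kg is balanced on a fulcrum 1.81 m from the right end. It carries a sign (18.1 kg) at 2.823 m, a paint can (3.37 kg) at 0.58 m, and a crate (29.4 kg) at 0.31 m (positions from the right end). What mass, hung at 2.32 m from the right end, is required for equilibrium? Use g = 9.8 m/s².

m ≈ 70.4 kg

Sum moments about the fulcrum (at 1.81 m from the right end) (the support reaction has zero arm there).
Beam weight: 27.2 × 9.8 = 266.6 N down at 1.59 m → arm 0.22 m, τ = 266.6 × 0.22 = 58.65 N·m clockwise.
Sign: 18.1 × 9.8 = 177.4 N down at 2.823 m → arm 1.013 m, τ = 177.4 × 1.013 = 179.7 N·m counterclockwise.
Paint can: 3.37 × 9.8 = 33.03 N down at 0.58 m → arm 1.23 m, τ = 33.03 × 1.23 = 40.63 N·m clockwise.
Crate: 29.4 × 9.8 = 288.1 N down at 0.31 m → arm 1.5 m, τ = 288.1 × 1.5 = 432.2 N·m clockwise.
Net moment of known loads = 351.8 N·m clockwise.
An unknown mass m at 2.32 m has arm 0.51 m; its moment is m·g·0.51 counterclockwise.
Setting net torque to zero: m × 9.8 × 0.51 = 351.8 → m = 351.8 / (9.8 × 0.51) = 70.4 kg.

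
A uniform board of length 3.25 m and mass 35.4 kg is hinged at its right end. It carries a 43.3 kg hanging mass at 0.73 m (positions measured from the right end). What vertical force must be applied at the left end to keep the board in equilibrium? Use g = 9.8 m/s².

F ≈ 269 N

Choose the right end as the axis so the unknown pivot reaction has zero arm there.
Beam weight: 35.4 × 9.8 = 346.9 N down at 1.625 m → arm 1.625 m, τ = 346.9 × 1.625 = 563.7 N·m counterclockwise.
Hanging mass: 43.3 × 9.8 = 424.3 N down at 0.73 m → arm 0.73 m, τ = 424.3 × 0.73 = 309.7 N·m counterclockwise.
Net moment of the loads = 873.4 N·m counterclockwise.
The upward force F acts at the left end, arm 3.25 m, giving F × 3.25 clockwise.
Balancing moments: F × 3.25 = 873.4, giving F = 873.4 / 3.25 = 269 N.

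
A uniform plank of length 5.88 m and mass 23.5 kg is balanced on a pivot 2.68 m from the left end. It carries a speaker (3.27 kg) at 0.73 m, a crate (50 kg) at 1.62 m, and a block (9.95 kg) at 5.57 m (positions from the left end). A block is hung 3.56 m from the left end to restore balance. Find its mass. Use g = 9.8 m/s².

Sum moments about the pivot (at 2.68 m from the left end) (the support reaction has zero arm there).
Beam weight: 23.5 × 9.8 = 230.3 N down at 2.94 m → arm 0.26 m, τ = 230.3 × 0.26 = 59.88 N·m clockwise.
Speaker: 3.27 × 9.8 = 32.05 N down at 0.73 m → arm 1.95 m, τ = 32.05 × 1.95 = 62.5 N·m counterclockwise.
Crate: 50 × 9.8 = 490 N down at 1.62 m → arm 1.06 m, τ = 490 × 1.06 = 519.4 N·m counterclockwise.
Block: 9.95 × 9.8 = 97.51 N down at 5.57 m → arm 2.89 m, τ = 97.51 × 2.89 = 281.8 N·m clockwise.
Net moment of known loads = 240.2 N·m counterclockwise.
An unknown mass m at 3.56 m has arm 0.88 m; its moment is m·g·0.88 clockwise.
Setting net torque to zero: m × 9.8 × 0.88 = 240.2 → m = 240.2 / (9.8 × 0.88) = 27.9 kg.

m ≈ 27.9 kg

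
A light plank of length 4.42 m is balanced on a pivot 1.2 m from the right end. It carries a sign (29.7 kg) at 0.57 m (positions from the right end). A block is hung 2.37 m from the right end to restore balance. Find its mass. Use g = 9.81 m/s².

m ≈ 16 kg

Taking torques about the pivot (at 1.2 m from the right end):
Sign: 29.7 × 9.81 = 291.4 N down at 0.57 m → arm 0.63 m, τ = 291.4 × 0.63 = 183.6 N·m clockwise.
Net moment of known loads = 183.6 N·m clockwise.
An unknown mass m at 2.37 m has arm 1.17 m; its moment is m·g·1.17 counterclockwise.
Στ = 0 ⇒ m × 9.81 × 1.17 = 183.6 ⇒ m = 183.6 / (9.81 × 1.17) = 16 kg.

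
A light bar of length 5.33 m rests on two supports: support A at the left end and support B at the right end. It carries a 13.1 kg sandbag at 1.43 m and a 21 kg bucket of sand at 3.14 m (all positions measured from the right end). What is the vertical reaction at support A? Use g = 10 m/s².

Choose support B as the axis so its reaction then has zero moment arm.
Sandbag: 13.1 × 10 = 131 N down at 1.43 m → arm 1.43 m, τ = 131 × 1.43 = 187.3 N·m counterclockwise.
Bucket of sand: 21 × 10 = 210 N down at 3.14 m → arm 3.14 m, τ = 210 × 3.14 = 659.4 N·m counterclockwise.
Net load moment about support B = 846.7 N·m counterclockwise.
Reaction R at support A is upward at 5.33 m, arm 5.33 m → moment R × 5.33 clockwise.
Balancing moments: R × 5.33 = 846.7, giving R = 159 N.

R_A ≈ 159 N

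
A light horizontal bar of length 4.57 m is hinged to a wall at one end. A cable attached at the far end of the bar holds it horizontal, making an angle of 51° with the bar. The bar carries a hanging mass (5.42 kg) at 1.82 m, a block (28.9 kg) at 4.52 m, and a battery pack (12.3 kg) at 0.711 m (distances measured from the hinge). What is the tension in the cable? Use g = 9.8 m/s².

T ≈ 412 N

Sum moments about the hinge (the unknown hinge reaction has zero arm there).
Hanging mass: 5.42 × 9.8 = 53.12 N down at 1.82 m → arm 1.82 m, τ = 53.12 × 1.82 = 96.68 N·m clockwise.
Block: 28.9 × 9.8 = 283.2 N down at 4.52 m → arm 4.52 m, τ = 283.2 × 4.52 = 1280 N·m clockwise.
Battery pack: 12.3 × 9.8 = 120.5 N down at 0.711 m → arm 0.711 m, τ = 120.5 × 0.711 = 85.68 N·m clockwise.
Total clockwise load moment = 1462 N·m.
The cable tension T acts at 4.57 m; only its component perpendicular to the bar, T sinθ, produces torque. sin 51° = 0.7771.
Balancing moments: T × 4.57 × 0.7771 = 1462, giving T = 1462 / 3.551 = 412 N.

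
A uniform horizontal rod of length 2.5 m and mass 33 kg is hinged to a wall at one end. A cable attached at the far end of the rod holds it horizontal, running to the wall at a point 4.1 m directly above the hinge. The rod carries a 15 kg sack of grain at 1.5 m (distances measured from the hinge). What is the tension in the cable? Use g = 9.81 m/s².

T ≈ 293 N

Choose the hinge as the axis so the unknown hinge reaction has zero arm there.
Beam weight: 33 × 9.81 = 323.7 N down at 1.25 m → arm 1.25 m, τ = 323.7 × 1.25 = 404.6 N·m clockwise.
Sack of grain: 15 × 9.81 = 147.2 N down at 1.5 m → arm 1.5 m, τ = 147.2 × 1.5 = 220.8 N·m clockwise.
Total clockwise load moment = 625.4 N·m.
The cable tension T acts at 2.5 m; only its component perpendicular to the rod, T sinθ, produces torque. sinθ = h/√(h²+d²) = 4.1/√(4.1²+2.5²) = 0.8538.
Στ = 0 ⇒ T × 2.5 × 0.8538 = 625.4 ⇒ T = 625.4 / 2.135 = 293 N.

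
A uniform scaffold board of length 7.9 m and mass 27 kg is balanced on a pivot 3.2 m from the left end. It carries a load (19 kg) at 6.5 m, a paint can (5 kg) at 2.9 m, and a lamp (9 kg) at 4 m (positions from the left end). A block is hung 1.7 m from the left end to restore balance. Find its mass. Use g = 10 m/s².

m ≈ 59.1 kg

About the pivot (at 3.2 m from the left end):
Beam weight: 27 × 10 = 270 N down at 3.95 m → arm 0.75 m, τ = 270 × 0.75 = 202.5 N·m clockwise.
Load: 19 × 10 = 190 N down at 6.5 m → arm 3.3 m, τ = 190 × 3.3 = 627 N·m clockwise.
Paint can: 5 × 10 = 50 N down at 2.9 m → arm 0.3 m, τ = 50 × 0.3 = 15 N·m counterclockwise.
Lamp: 9 × 10 = 90 N down at 4 m → arm 0.8 m, τ = 90 × 0.8 = 72 N·m clockwise.
Net moment of known loads = 886.5 N·m clockwise.
An unknown mass m at 1.7 m has arm 1.5 m; its moment is m·g·1.5 counterclockwise.
Στ = 0 ⇒ m × 10 × 1.5 = 886.5 ⇒ m = 886.5 / (10 × 1.5) = 59.1 kg.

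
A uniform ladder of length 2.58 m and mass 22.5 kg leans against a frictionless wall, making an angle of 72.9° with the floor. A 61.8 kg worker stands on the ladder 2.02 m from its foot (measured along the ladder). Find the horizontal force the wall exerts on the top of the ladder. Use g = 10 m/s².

N_wall ≈ 183 N

Taking torques about the foot of the ladder:
Ladder weight 22.5×10 = 225 N acts at 1.29 m along the ladder; its horizontal arm is 1.29·cos72.9° = 0.3793 m → τ = 85.34 N·m clockwise.
Worker: 61.8×10 = 618 N at 2.02 m → arm 0.594 m → τ = 367.1 N·m clockwise.
Wall normal N acts horizontally at the top; its moment arm is the height L sinθ = 2.58·sin72.9° = 2.466 m, counterclockwise.
Setting net torque to zero: N × 2.466 = 452.4 → N = 183 N.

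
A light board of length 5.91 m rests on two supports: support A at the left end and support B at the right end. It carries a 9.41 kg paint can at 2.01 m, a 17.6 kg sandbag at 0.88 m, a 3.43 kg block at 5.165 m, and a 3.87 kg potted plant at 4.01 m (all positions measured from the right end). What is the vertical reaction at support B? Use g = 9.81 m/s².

About support A:
Paint can: 9.41 × 9.81 = 92.31 N down at 2.01 m → arm 3.9 m, τ = 92.31 × 3.9 = 360 N·m clockwise.
Sandbag: 17.6 × 9.81 = 172.7 N down at 0.88 m → arm 5.03 m, τ = 172.7 × 5.03 = 868.7 N·m clockwise.
Block: 3.43 × 9.81 = 33.65 N down at 5.165 m → arm 0.745 m, τ = 33.65 × 0.745 = 25.07 N·m clockwise.
Potted plant: 3.87 × 9.81 = 37.96 N down at 4.01 m → arm 1.9 m, τ = 37.96 × 1.9 = 72.12 N·m clockwise.
Net load moment about support A = 1326 N·m clockwise.
Reaction R at support B is upward at 0 m, arm 5.91 m → moment R × 5.91 counterclockwise.
Setting net torque to zero: R × 5.91 = 1326 → R = 224 N.

R_B ≈ 224 N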